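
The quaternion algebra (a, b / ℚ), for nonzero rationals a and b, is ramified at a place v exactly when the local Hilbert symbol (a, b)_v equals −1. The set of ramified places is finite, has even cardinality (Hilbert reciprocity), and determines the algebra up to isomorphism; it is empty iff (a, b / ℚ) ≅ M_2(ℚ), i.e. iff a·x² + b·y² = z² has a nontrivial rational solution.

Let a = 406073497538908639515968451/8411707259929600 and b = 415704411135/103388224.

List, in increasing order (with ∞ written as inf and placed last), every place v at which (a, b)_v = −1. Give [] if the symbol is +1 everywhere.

[2, 17]

(a, b) ≡ (1739, 147815) mod (ℚ^×)²; places V = {2, 3, 5, 11, 13, 17, 19, 31, 37, 41, 43, 47, ∞}.
(a,b)_31: α=-2, u≡12; β=-2, v≡20 (mod 31); (12|31)=-1, (20|31)=+1; sign (−1)^0·-1^-2·+1^-2 = +1.
(a,b)_2: α=-10, β=-6; u≡3, v≡7 (mod 8); ε(u)ε(v)=1·1, αω(v)=-10·0, βω(u)=-6·1; sum ≡ 1  ⇒  -1.
(a,b)_17: α=2, u≡14; β=1, v≡4 (mod 17); (14|17)=-1, (4|17)=+1; sign (−1)^0·-1^1·+1^2 = -1.
(a,b)_19: α=4, u≡12; β=0, v≡3 (mod 19); (12|19)=-1, (3|19)=-1; sign (−1)^0·-1^0·-1^4 = +1.
(a,b)_13: α=2, u≡4; β=2, v≡11 (mod 13); (4|13)=+1, (11|13)=-1; sign (−1)^0·+1^2·-1^2 = +1.
(a,b)_47: α=3, u≡8; β=1, v≡31 (mod 47); (8|47)=+1, (31|47)=-1; sign (−1)^1·+1^1·-1^3 = +1.
(a,b)_11: α=-2, u≡5; β=0, v≡7 (mod 11); (5|11)=+1, (7|11)=-1; sign (−1)^0·+1^0·-1^-2 = +1.
(a,b)_41: α=-4, u≡22; β=-2, v≡40 (mod 41); (22|41)=-1, (40|41)=+1; sign (−1)^0·-1^-2·+1^-4 = +1.
(a,b)_43: α=2, u≡19; β=2, v≡13 (mod 43); (19|43)=-1, (13|43)=+1; sign (−1)^0·-1^2·+1^2 = +1.
(a,b)_5: α=-2, u≡4; β=1, v≡3 (mod 5); (4|5)=+1, (3|5)=-1; sign (−1)^0·+1^1·-1^-2 = +1.
(a,b)_3: α=8, u≡2; β=2, v≡2 (mod 3); (2|3)=-1, (2|3)=-1; sign (−1)^0·-1^2·-1^8 = +1.
(a,b)_37: α=3, u≡34; β=1, v≡25 (mod 37); (34|37)=+1, (25|37)=+1; sign (−1)^0·+1^1·+1^3 = +1.
(a,b)_∞: sgn(1739)=+, sgn(147815)=+, so +1.
Ram(1739, 147815) = {2, 17}; no ℚ_2-point on the conic.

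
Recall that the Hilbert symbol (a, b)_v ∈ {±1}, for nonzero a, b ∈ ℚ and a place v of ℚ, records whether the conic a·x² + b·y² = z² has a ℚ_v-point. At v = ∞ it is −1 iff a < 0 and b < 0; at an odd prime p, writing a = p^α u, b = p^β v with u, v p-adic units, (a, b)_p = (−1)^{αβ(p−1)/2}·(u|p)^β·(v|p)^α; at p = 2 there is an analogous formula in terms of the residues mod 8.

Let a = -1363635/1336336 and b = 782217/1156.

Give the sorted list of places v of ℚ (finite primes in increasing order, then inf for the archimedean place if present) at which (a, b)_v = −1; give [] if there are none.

[5, 13, 29, 37]

Mod squares: a ≡ -16835, b ≡ 1073. Check v ∈ {∞, 2, 3, 5, 7, 13, 17, 29, 37}.
v=5: a=5^1·(≡3), b=5^0·(≡2) mod 5; (3|5)=-1, (2|5)=-1; (−1)^{1·0·2}·(-1)^0·(-1)^1 = -1.
v=∞: -16835 < 0 and 1073 > 0  ⇒  (a,b)_∞ = +1.
v=3: a=3^4·(≡1), b=3^6·(≡2) mod 3; (1|3)=+1, (2|3)=-1; (−1)^{4·6·1}·(+1)^6·(-1)^4 = +1.
v=7: a=7^1·(≡5), b=7^0·(≡2) mod 7; (5|7)=-1, (2|7)=+1; (−1)^{1·0·3}·(-1)^0·(+1)^1 = +1.
v=17: a=17^-4·(≡14), b=17^-2·(≡16) mod 17; (14|17)=-1, (16|17)=+1; (−1)^{-4·-2·8}·(-1)^-2·(+1)^-4 = +1.
v=13: a=13^1·(≡2), b=13^0·(≡6) mod 13; (2|13)=-1, (6|13)=-1; (−1)^{1·0·6}·(-1)^0·(-1)^1 = -1.
v=29: a=29^0·(≡2), b=29^1·(≡21) mod 29; (2|29)=-1, (21|29)=-1; (−1)^{0·1·14}·(-1)^1·(-1)^0 = -1.
v=37: a=37^1·(≡26), b=37^1·(≡18) mod 37; (26|37)=+1, (18|37)=-1; (−1)^{1·1·18}·(+1)^1·(-1)^1 = -1.
v=2: v_2(a)=-4, v_2(b)=-2; units ≡ 5, 1 (mod 8); ε·ε+αω+βω = 0·0+-4·0+-2·1 ≡ 0  ⇒  (a,b)_2 = +1.
(-16835, 1073 / ℚ) ramifies at {5, 13, 29, 37}: a division algebra.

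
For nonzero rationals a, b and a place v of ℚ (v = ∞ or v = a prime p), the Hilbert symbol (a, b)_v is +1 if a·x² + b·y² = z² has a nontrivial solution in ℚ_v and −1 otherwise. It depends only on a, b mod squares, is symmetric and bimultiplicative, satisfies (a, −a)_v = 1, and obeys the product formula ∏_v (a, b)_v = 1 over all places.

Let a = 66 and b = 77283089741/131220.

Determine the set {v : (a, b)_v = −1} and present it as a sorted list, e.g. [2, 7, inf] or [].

[11, 29]

Mod squares: a ≡ 66, b ≡ 145. Check v ∈ {∞, 2, 3, 5, 11, 13, 19, 29}.
v=29: a=29^0·(≡8), b=29^1·(≡4) mod 29; (8|29)=-1, (4|29)=+1; (−1)^{0·1·14}·(-1)^1·(+1)^0 = -1.
v=5: a=5^0·(≡1), b=5^-1·(≡4) mod 5; (1|5)=+1, (4|5)=+1; (−1)^{0·-1·2}·(+1)^-1·(+1)^0 = +1.
v=13: a=13^0·(≡1), b=13^2·(≡11) mod 13; (1|13)=+1, (11|13)=-1; (−1)^{0·2·6}·(+1)^2·(-1)^0 = +1.
v=2: v_2(a)=1, v_2(b)=-2; units ≡ 1, 1 (mod 8); ε·ε+αω+βω = 0·0+1·0+-2·0 ≡ 0  ⇒  (a,b)_2 = +1.
v=∞: 66 > 0 and 145 > 0  ⇒  (a,b)_∞ = +1.
v=19: a=19^0·(≡9), b=19^4·(≡2) mod 19; (9|19)=+1, (2|19)=-1; (−1)^{0·4·9}·(+1)^4·(-1)^0 = +1.
v=11: a=11^1·(≡6), b=11^2·(≡2) mod 11; (6|11)=-1, (2|11)=-1; (−1)^{1·2·5}·(-1)^2·(-1)^1 = -1.
v=3: a=3^1·(≡1), b=3^-8·(≡1) mod 3; (1|3)=+1, (1|3)=+1; (−1)^{1·-8·1}·(+1)^-8·(+1)^1 = +1.
|Ram(66, 145)| = 2, even; anisotropic at {11, 29}.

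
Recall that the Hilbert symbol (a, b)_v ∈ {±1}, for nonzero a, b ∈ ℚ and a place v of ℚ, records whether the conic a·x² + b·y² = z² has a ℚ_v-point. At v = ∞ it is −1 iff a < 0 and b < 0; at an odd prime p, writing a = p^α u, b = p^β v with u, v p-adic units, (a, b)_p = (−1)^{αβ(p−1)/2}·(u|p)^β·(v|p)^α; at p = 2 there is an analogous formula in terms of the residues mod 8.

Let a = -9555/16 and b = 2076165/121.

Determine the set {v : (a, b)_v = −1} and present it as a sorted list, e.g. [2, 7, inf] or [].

(a, b) ≡ (-195, 1365) mod (ℚ^×)²; places V = {2, 3, 5, 7, 11, 13, ∞}.
(a,b)_∞: sgn(-195)=−, sgn(1365)=+, so +1.
(a,b)_5: α=1, u≡4; β=1, v≡3 (mod 5); (4|5)=+1, (3|5)=-1; sign (−1)^0·+1^1·-1^1 = -1.
(a,b)_7: α=2, u≡4; β=1, v≡6 (mod 7); (4|7)=+1, (6|7)=-1; sign (−1)^0·+1^1·-1^2 = +1.
(a,b)_3: α=1, u≡1; β=3, v≡2 (mod 3); (1|3)=+1, (2|3)=-1; sign (−1)^1·+1^3·-1^1 = +1.
(a,b)_2: α=-4, β=0; u≡5, v≡5 (mod 8); ε(u)ε(v)=0·0, αω(v)=-4·1, βω(u)=0·1; sum ≡ 0  ⇒  +1.
(a,b)_13: α=1, u≡2; β=3, v≡12 (mod 13); (2|13)=-1, (12|13)=+1; sign (−1)^0·-1^3·+1^1 = -1.
(a,b)_11: α=0, u≡3; β=-2, v≡3 (mod 11); (3|11)=+1, (3|11)=+1; sign (−1)^0·+1^-2·+1^0 = +1.
(-195, 1365 / ℚ) ramifies at {5, 13}: a division algebra.

[5, 13]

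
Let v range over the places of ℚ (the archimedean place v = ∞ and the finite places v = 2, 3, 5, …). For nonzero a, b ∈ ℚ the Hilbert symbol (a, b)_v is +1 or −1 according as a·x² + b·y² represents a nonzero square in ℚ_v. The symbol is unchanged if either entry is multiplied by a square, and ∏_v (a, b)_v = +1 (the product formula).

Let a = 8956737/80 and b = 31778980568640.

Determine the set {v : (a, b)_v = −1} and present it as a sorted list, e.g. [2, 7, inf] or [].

Mod squares: a ≡ 552885, b ≡ 7585. Check v ∈ {∞, 2, 3, 5, 29, 31, 37, 41}.
v=5: a=5^-1·(≡2), b=5^1·(≡3) mod 5; (2|5)=-1, (3|5)=-1; (−1)^{-1·1·2}·(-1)^1·(-1)^-1 = +1.
v=29: a=29^1·(≡12), b=29^2·(≡16) mod 29; (12|29)=-1, (16|29)=+1; (−1)^{1·2·14}·(-1)^2·(+1)^1 = +1.
v=3: a=3^5·(≡2), b=3^4·(≡1) mod 3; (2|3)=-1, (1|3)=+1; (−1)^{5·4·1}·(-1)^4·(+1)^5 = +1.
v=∞: 552885 > 0 and 7585 > 0  ⇒  (a,b)_∞ = +1.
v=31: a=31^1·(≡9), b=31^2·(≡30) mod 31; (9|31)=+1, (30|31)=-1; (−1)^{1·2·15}·(+1)^2·(-1)^1 = -1.
v=37: a=37^0·(≡6), b=37^1·(≡23) mod 37; (6|37)=-1, (23|37)=-1; (−1)^{0·1·18}·(-1)^1·(-1)^0 = -1.
v=2: v_2(a)=-4, v_2(b)=6; units ≡ 5, 1 (mod 8); ε·ε+αω+βω = 0·0+-4·0+6·1 ≡ 0  ⇒  (a,b)_2 = +1.
v=41: a=41^1·(≡16), b=41^1·(≡40) mod 41; (16|41)=+1, (40|41)=+1; (−1)^{1·1·20}·(+1)^1·(+1)^1 = +1.
Ram(552885, 7585) = {31, 37}; no ℚ_31-point on the conic.

[31, 37]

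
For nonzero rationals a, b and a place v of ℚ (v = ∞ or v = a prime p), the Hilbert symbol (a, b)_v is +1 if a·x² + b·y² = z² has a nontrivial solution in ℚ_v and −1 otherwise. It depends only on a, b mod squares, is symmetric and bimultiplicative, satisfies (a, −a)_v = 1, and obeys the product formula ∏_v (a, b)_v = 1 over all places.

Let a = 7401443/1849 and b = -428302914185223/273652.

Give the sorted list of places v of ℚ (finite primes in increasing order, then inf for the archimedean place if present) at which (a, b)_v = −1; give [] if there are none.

[3, 17]

Mod squares: a ≡ 4403, b ≡ -11874891. Check v ∈ {∞, 2, 3, 7, 11, 17, 29, 31, 37, 41, 43}.
v=11: a=11^0·(≡5), b=11^2·(≡3) mod 11; (5|11)=+1, (3|11)=+1; (−1)^{0·2·5}·(+1)^2·(+1)^0 = +1.
v=7: a=7^1·(≡6), b=7^1·(≡4) mod 7; (6|7)=-1, (4|7)=+1; (−1)^{1·1·3}·(-1)^1·(+1)^1 = +1.
v=41: a=41^2·(≡4), b=41^2·(≡4) mod 41; (4|41)=+1, (4|41)=+1; (−1)^{2·2·20}·(+1)^2·(+1)^2 = +1.
v=∞: 4403 > 0 and -11874891 < 0  ⇒  (a,b)_∞ = +1.
v=17: a=17^1·(≡2), b=17^1·(≡5) mod 17; (2|17)=+1, (5|17)=-1; (−1)^{1·1·8}·(+1)^1·(-1)^1 = -1.
v=2: v_2(a)=0, v_2(b)=-2; units ≡ 3, 5 (mod 8); ε·ε+αω+βω = 1·0+0·1+-2·1 ≡ 0  ⇒  (a,b)_2 = +1.
v=37: a=37^1·(≡20), b=37^-1·(≡32) mod 37; (20|37)=-1, (32|37)=-1; (−1)^{1·-1·18}·(-1)^-1·(-1)^1 = +1.
v=31: a=31^0·(≡5), b=31^1·(≡3) mod 31; (5|31)=+1, (3|31)=-1; (−1)^{0·1·15}·(+1)^1·(-1)^0 = +1.
v=29: a=29^0·(≡20), b=29^1·(≡28) mod 29; (20|29)=+1, (28|29)=+1; (−1)^{0·1·14}·(+1)^1·(+1)^0 = +1.
v=3: a=3^0·(≡2), b=3^9·(≡2) mod 3; (2|3)=-1, (2|3)=-1; (−1)^{0·9·1}·(-1)^9·(-1)^0 = -1.
v=43: a=43^-2·(≡25), b=43^-2·(≡42) mod 43; (25|43)=+1, (42|43)=-1; (−1)^{-2·-2·21}·(+1)^-2·(-1)^-2 = +1.
(4403, -11874891 / ℚ) ramifies at {3, 17}: a division algebra.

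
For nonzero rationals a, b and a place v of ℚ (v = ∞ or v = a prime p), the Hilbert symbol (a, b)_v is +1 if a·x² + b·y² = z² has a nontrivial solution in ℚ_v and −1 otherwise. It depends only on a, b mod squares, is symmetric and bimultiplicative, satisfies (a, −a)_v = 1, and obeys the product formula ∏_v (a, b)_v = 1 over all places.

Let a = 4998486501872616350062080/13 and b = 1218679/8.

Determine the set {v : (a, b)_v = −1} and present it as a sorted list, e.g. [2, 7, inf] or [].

[2, 5, 7, 11]

(a, b) ≡ (910, 49742) mod (ℚ^×)²; places V = {2, 3, 5, 7, 11, 13, 17, 19, ∞}.
(a,b)_2: α=9, β=-3; u≡7, v≡7 (mod 8); ε(u)ε(v)=1·1, αω(v)=9·0, βω(u)=-3·0; sum ≡ 1  ⇒  -1.
(a,b)_17: α=4, u≡1; β=1, v≡4 (mod 17); (1|17)=+1, (4|17)=+1; sign (−1)^0·+1^1·+1^4 = +1.
(a,b)_11: α=4, u≡8; β=1, v≡1 (mod 11); (8|11)=-1, (1|11)=+1; sign (−1)^0·-1^1·+1^4 = -1.
(a,b)_13: α=-1, u≡5; β=0, v≡9 (mod 13); (5|13)=-1, (9|13)=+1; sign (−1)^0·-1^0·+1^-1 = +1.
(a,b)_19: α=4, u≡1; β=1, v≡2 (mod 19); (1|19)=+1, (2|19)=-1; sign (−1)^0·+1^1·-1^4 = +1.
(a,b)_∞: sgn(910)=+, sgn(49742)=+, so +1.
(a,b)_3: α=6, u≡1; β=0, v≡2 (mod 3); (1|3)=+1, (2|3)=-1; sign (−1)^0·+1^0·-1^6 = +1.
(a,b)_5: α=1, u≡2; β=0, v≡3 (mod 5); (2|5)=-1, (3|5)=-1; sign (−1)^0·-1^0·-1^1 = -1.
(a,b)_7: α=5, u≡1; β=3, v≡4 (mod 7); (1|7)=+1, (4|7)=+1; sign (−1)^1·+1^3·+1^5 = -1.
(910, 49742 / ℚ) ramifies at {2, 5, 7, 11}: a division algebra.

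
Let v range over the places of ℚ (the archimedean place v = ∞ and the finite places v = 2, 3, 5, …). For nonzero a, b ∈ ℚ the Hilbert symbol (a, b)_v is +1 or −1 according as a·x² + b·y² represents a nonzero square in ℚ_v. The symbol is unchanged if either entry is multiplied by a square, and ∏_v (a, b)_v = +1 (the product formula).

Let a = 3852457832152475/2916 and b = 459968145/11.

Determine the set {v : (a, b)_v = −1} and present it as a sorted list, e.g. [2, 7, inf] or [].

[2, 3, 7, 11, 13, 23]

Mod squares: a ≡ 299, b ≡ 1155. Check v ∈ {∞, 2, 3, 5, 7, 11, 13, 23}.
v=2: v_2(a)=-2, v_2(b)=0; units ≡ 3, 3 (mod 8); ε·ε+αω+βω = 1·1+-2·1+0·1 ≡ 1  ⇒  (a,b)_2 = -1.
v=3: a=3^-6·(≡2), b=3^1·(≡1) mod 3; (2|3)=-1, (1|3)=+1; (−1)^{-6·1·1}·(-1)^1·(+1)^-6 = -1.
v=∞: 299 > 0 and 1155 > 0  ⇒  (a,b)_∞ = +1.
v=5: a=5^2·(≡4), b=5^1·(≡4) mod 5; (4|5)=+1, (4|5)=+1; (−1)^{2·1·2}·(+1)^1·(+1)^2 = +1.
v=13: a=13^3·(≡4), b=13^2·(≡7) mod 13; (4|13)=+1, (7|13)=-1; (−1)^{3·2·6}·(+1)^2·(-1)^3 = -1.
v=23: a=23^3·(≡16), b=23^2·(≡20) mod 23; (16|23)=+1, (20|23)=-1; (−1)^{3·2·11}·(+1)^2·(-1)^3 = -1.
v=11: a=11^0·(≡7), b=11^-1·(≡10) mod 11; (7|11)=-1, (10|11)=-1; (−1)^{0·-1·5}·(-1)^-1·(-1)^0 = -1.
v=7: a=7^8·(≡6), b=7^3·(≡1) mod 7; (6|7)=-1, (1|7)=+1; (−1)^{8·3·3}·(-1)^3·(+1)^8 = -1.
(299, 1155 / ℚ) ramifies at {2, 3, 7, 11, 13, 23}: a division algebra.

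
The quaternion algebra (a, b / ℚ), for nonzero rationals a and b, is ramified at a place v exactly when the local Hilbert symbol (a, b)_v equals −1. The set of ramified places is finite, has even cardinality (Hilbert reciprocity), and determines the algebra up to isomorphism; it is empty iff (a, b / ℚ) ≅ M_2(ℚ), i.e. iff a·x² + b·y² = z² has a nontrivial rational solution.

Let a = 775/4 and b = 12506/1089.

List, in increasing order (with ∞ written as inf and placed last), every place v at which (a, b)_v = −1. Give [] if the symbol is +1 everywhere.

[31, 37]

Mod squares: a ≡ 31, b ≡ 74. Check v ∈ {∞, 2, 3, 5, 11, 13, 31, 37}.
v=13: a=13^0·(≡2), b=13^2·(≡10) mod 13; (2|13)=-1, (10|13)=+1; (−1)^{0·2·6}·(-1)^2·(+1)^0 = +1.
v=3: a=3^0·(≡1), b=3^-2·(≡2) mod 3; (1|3)=+1, (2|3)=-1; (−1)^{0·-2·1}·(+1)^-2·(-1)^0 = +1.
v=5: a=5^2·(≡4), b=5^0·(≡4) mod 5; (4|5)=+1, (4|5)=+1; (−1)^{2·0·2}·(+1)^0·(+1)^2 = +1.
v=2: v_2(a)=-2, v_2(b)=1; units ≡ 7, 5 (mod 8); ε·ε+αω+βω = 1·0+-2·1+1·0 ≡ 0  ⇒  (a,b)_2 = +1.
v=37: a=37^0·(≡18), b=37^1·(≡35) mod 37; (18|37)=-1, (35|37)=-1; (−1)^{0·1·18}·(-1)^1·(-1)^0 = -1.
v=31: a=31^1·(≡14), b=31^0·(≡11) mod 31; (14|31)=+1, (11|31)=-1; (−1)^{1·0·15}·(+1)^0·(-1)^1 = -1.
v=11: a=11^0·(≡4), b=11^-2·(≡6) mod 11; (4|11)=+1, (6|11)=-1; (−1)^{0·-2·5}·(+1)^-2·(-1)^0 = +1.
v=∞: 31 > 0 and 74 > 0  ⇒  (a,b)_∞ = +1.
|Ram(31, 74)| = 2, even; anisotropic at {31, 37}.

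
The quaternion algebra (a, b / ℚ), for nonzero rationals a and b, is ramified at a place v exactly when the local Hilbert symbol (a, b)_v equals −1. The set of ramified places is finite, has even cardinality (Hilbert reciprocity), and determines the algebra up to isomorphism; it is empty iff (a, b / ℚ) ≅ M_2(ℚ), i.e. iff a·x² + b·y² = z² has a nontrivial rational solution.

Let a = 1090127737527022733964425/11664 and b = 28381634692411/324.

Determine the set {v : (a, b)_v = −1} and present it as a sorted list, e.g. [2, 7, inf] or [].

Mod squares: a ≡ 377, b ≡ 4075291. Check v ∈ {∞, 2, 3, 5, 7, 11, 13, 17, 19, 29, 31, 37}.
v=2: v_2(a)=-4, v_2(b)=-2; units ≡ 1, 3 (mod 8); ε·ε+αω+βω = 0·1+-4·1+-2·0 ≡ 0  ⇒  (a,b)_2 = +1.
v=29: a=29^3·(≡9), b=29^2·(≡14) mod 29; (9|29)=+1, (14|29)=-1; (−1)^{3·2·14}·(+1)^2·(-1)^3 = -1.
v=7: a=7^2·(≡3), b=7^2·(≡5) mod 7; (3|7)=-1, (5|7)=-1; (−1)^{2·2·3}·(-1)^2·(-1)^2 = +1.
v=∞: 377 > 0 and 4075291 > 0  ⇒  (a,b)_∞ = +1.
v=3: a=3^-6·(≡2), b=3^-4·(≡1) mod 3; (2|3)=-1, (1|3)=+1; (−1)^{-6·-4·1}·(-1)^-4·(+1)^-6 = +1.
v=13: a=13^3·(≡1), b=13^2·(≡12) mod 13; (1|13)=+1, (12|13)=+1; (−1)^{3·2·6}·(+1)^2·(+1)^3 = +1.
v=31: a=31^2·(≡14), b=31^1·(≡24) mod 31; (14|31)=+1, (24|31)=-1; (−1)^{2·1·15}·(+1)^1·(-1)^2 = +1.
v=37: a=37^2·(≡12), b=37^1·(≡22) mod 37; (12|37)=+1, (22|37)=-1; (−1)^{2·1·18}·(+1)^1·(-1)^2 = +1.
v=11: a=11^2·(≡5), b=11^1·(≡9) mod 11; (5|11)=+1, (9|11)=+1; (−1)^{2·1·5}·(+1)^1·(+1)^2 = +1.
v=17: a=17^2·(≡10), b=17^1·(≡11) mod 17; (10|17)=-1, (11|17)=-1; (−1)^{2·1·8}·(-1)^1·(-1)^2 = -1.
v=19: a=19^2·(≡11), b=19^1·(≡11) mod 19; (11|19)=+1, (11|19)=+1; (−1)^{2·1·9}·(+1)^1·(+1)^2 = +1.
v=5: a=5^2·(≡3), b=5^0·(≡4) mod 5; (3|5)=-1, (4|5)=+1; (−1)^{2·0·2}·(-1)^0·(+1)^2 = +1.
Ram(377, 4075291) = {17, 29}; no ℚ_17-point on the conic.

[17, 29]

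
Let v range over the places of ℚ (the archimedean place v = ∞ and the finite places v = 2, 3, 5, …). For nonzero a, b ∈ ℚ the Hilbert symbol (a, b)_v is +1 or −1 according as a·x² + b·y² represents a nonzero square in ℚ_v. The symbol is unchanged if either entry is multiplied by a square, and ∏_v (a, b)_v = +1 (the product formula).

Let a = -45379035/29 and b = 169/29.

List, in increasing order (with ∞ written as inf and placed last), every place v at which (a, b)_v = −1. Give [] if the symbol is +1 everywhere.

[3, 17]

(a, b) ≡ (-96135, 29) mod (ℚ^×)²; places V = {2, 3, 5, 13, 17, 29, ∞}.
(a,b)_2: α=0, β=0; u≡1, v≡5 (mod 8); ε(u)ε(v)=0·0, αω(v)=0·1, βω(u)=0·0; sum ≡ 0  ⇒  +1.
(a,b)_∞: sgn(-96135)=−, sgn(29)=+, so +1.
(a,b)_5: α=1, u≡2; β=0, v≡1 (mod 5); (2|5)=-1, (1|5)=+1; sign (−1)^0·-1^0·+1^1 = +1.
(a,b)_17: α=1, u≡3; β=0, v≡7 (mod 17); (3|17)=-1, (7|17)=-1; sign (−1)^0·-1^0·-1^1 = -1.
(a,b)_29: α=-1, u≡20; β=-1, v≡24 (mod 29); (20|29)=+1, (24|29)=+1; sign (−1)^0·+1^-1·+1^-1 = +1.
(a,b)_3: α=5, u≡1; β=0, v≡2 (mod 3); (1|3)=+1, (2|3)=-1; sign (−1)^0·+1^0·-1^5 = -1.
(a,b)_13: α=3, u≡5; β=2, v≡9 (mod 13); (5|13)=-1, (9|13)=+1; sign (−1)^0·-1^2·+1^3 = +1.
Ram(-96135, 29) = {3, 17}; no ℚ_3-point on the conic.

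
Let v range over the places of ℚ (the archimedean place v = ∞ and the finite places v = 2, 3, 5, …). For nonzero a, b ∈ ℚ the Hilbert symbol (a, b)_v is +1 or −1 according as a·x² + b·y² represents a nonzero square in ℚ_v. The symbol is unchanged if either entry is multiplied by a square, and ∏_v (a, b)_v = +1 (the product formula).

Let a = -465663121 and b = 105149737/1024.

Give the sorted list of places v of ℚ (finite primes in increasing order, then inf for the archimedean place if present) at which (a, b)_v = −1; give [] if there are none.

[11, 29]

(a, b) ≡ (-9889, 2233) mod (ℚ^×)²; places V = {2, 7, 11, 29, 31, ∞}.
(a,b)_7: α=2, u≡4; β=3, v≡4 (mod 7); (4|7)=+1, (4|7)=+1; sign (−1)^0·+1^3·+1^2 = +1.
(a,b)_∞: sgn(-9889)=−, sgn(2233)=+, so +1.
(a,b)_31: α=3, u≡24; β=2, v≡18 (mod 31); (24|31)=-1, (18|31)=+1; sign (−1)^0·-1^2·+1^3 = +1.
(a,b)_11: α=1, u≡5; β=1, v≡1 (mod 11); (5|11)=+1, (1|11)=+1; sign (−1)^1·+1^1·+1^1 = -1.
(a,b)_29: α=1, u≡9; β=1, v≡11 (mod 29); (9|29)=+1, (11|29)=-1; sign (−1)^0·+1^1·-1^1 = -1.
(a,b)_2: α=0, β=-10; u≡7, v≡1 (mod 8); ε(u)ε(v)=1·0, αω(v)=0·0, βω(u)=-10·0; sum ≡ 0  ⇒  +1.
Ram(-9889, 2233) = {11, 29}; no ℚ_11-point on the conic.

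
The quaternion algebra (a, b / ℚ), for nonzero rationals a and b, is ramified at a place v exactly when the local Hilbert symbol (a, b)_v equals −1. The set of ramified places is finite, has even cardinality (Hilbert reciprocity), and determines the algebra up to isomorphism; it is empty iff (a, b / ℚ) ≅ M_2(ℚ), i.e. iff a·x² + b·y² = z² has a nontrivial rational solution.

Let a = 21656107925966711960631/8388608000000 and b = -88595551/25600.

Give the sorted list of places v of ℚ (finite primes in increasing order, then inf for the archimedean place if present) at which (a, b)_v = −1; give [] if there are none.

[11, 29]

Mod squares: a ≡ 638, b ≡ -319. Check v ∈ {∞, 2, 3, 5, 11, 17, 29, 31}.
v=17: a=17^4·(≡1), b=17^2·(≡16) mod 17; (1|17)=+1, (16|17)=+1; (−1)^{4·2·8}·(+1)^2·(+1)^4 = +1.
v=29: a=29^3·(≡28), b=29^1·(≡2) mod 29; (28|29)=+1, (2|29)=-1; (−1)^{3·1·14}·(+1)^1·(-1)^3 = -1.
v=11: a=11^3·(≡9), b=11^1·(≡5) mod 11; (9|11)=+1, (5|11)=+1; (−1)^{3·1·5}·(+1)^1·(+1)^3 = -1.
v=2: v_2(a)=-29, v_2(b)=-10; units ≡ 7, 1 (mod 8); ε·ε+αω+βω = 1·0+-29·0+-10·0 ≡ 0  ⇒  (a,b)_2 = +1.
v=31: a=31^6·(≡1), b=31^2·(≡15) mod 31; (1|31)=+1, (15|31)=-1; (−1)^{6·2·15}·(+1)^2·(-1)^6 = +1.
v=3: a=3^2·(≡2), b=3^0·(≡2) mod 3; (2|3)=-1, (2|3)=-1; (−1)^{2·0·1}·(-1)^0·(-1)^2 = +1.
v=5: a=5^-6·(≡3), b=5^-2·(≡1) mod 5; (3|5)=-1, (1|5)=+1; (−1)^{-6·-2·2}·(-1)^-2·(+1)^-6 = +1.
v=∞: 638 > 0 and -319 < 0  ⇒  (a,b)_∞ = +1.
(638, -319 / ℚ) ramifies at {11, 29}: a division algebra.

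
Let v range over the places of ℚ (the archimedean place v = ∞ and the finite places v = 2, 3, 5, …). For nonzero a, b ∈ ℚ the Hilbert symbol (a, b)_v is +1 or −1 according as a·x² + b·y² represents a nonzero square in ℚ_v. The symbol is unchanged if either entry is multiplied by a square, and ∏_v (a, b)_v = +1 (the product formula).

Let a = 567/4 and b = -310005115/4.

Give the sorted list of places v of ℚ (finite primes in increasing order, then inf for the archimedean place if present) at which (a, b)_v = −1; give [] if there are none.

(a, b) ≡ (7, -2635) mod (ℚ^×)²; places V = {2, 3, 5, 7, 17, 31, ∞}.
(a,b)_3: α=4, u≡1; β=0, v≡2 (mod 3); (1|3)=+1, (2|3)=-1; sign (−1)^0·+1^0·-1^4 = +1.
(a,b)_5: α=0, u≡3; β=1, v≡3 (mod 5); (3|5)=-1, (3|5)=-1; sign (−1)^0·-1^1·-1^0 = -1.
(a,b)_17: α=0, u≡10; β=1, v≡4 (mod 17); (10|17)=-1, (4|17)=+1; sign (−1)^0·-1^1·+1^0 = -1.
(a,b)_∞: sgn(7)=+, sgn(-2635)=−, so +1.
(a,b)_2: α=-2, β=-2; u≡7, v≡5 (mod 8); ε(u)ε(v)=1·0, αω(v)=-2·1, βω(u)=-2·0; sum ≡ 0  ⇒  +1.
(a,b)_31: α=0, u≡10; β=1, v≡8 (mod 31); (10|31)=+1, (8|31)=+1; sign (−1)^0·+1^1·+1^0 = +1.
(a,b)_7: α=1, u≡1; β=6, v≡1 (mod 7); (1|7)=+1, (1|7)=+1; sign (−1)^0·+1^6·+1^1 = +1.
Ram(7, -2635) = {5, 17}; no ℚ_5-point on the conic.

[5, 17]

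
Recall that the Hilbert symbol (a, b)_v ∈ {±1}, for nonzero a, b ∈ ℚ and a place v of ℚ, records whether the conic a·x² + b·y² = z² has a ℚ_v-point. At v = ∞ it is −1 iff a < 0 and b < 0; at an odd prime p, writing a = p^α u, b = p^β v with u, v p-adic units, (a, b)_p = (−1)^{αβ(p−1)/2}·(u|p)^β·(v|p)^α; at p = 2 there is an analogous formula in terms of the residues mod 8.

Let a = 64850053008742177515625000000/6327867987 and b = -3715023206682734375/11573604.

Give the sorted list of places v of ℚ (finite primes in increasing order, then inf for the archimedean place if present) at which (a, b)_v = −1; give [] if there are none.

[5, 23]

Mod squares: a ≡ 9867, b ≡ -95. Check v ∈ {∞, 2, 3, 5, 7, 11, 13, 19, 23, 37}.
v=13: a=13^7·(≡2), b=13^4·(≡10) mod 13; (2|13)=-1, (10|13)=+1; (−1)^{7·4·6}·(-1)^4·(+1)^7 = +1.
v=19: a=19^2·(≡1), b=19^1·(≡14) mod 19; (1|19)=+1, (14|19)=-1; (−1)^{2·1·9}·(+1)^1·(-1)^2 = +1.
v=7: a=7^-2·(≡4), b=7^-2·(≡6) mod 7; (4|7)=+1, (6|7)=-1; (−1)^{-2·-2·3}·(+1)^-2·(-1)^-2 = +1.
v=3: a=3^-17·(≡1), b=3^-10·(≡1) mod 3; (1|3)=+1, (1|3)=+1; (−1)^{-17·-10·1}·(+1)^-10·(+1)^-17 = +1.
v=23: a=23^3·(≡10), b=23^2·(≡21) mod 23; (10|23)=-1, (21|23)=-1; (−1)^{3·2·11}·(-1)^2·(-1)^3 = -1.
v=2: v_2(a)=6, v_2(b)=-2; units ≡ 3, 1 (mod 8); ε·ε+αω+βω = 1·0+6·0+-2·1 ≡ 0  ⇒  (a,b)_2 = +1.
v=37: a=37^2·(≡28), b=37^2·(≡21) mod 37; (28|37)=+1, (21|37)=+1; (−1)^{2·2·18}·(+1)^2·(+1)^2 = +1.
v=∞: 9867 > 0 and -95 < 0  ⇒  (a,b)_∞ = +1.
v=11: a=11^1·(≡2), b=11^2·(≡3) mod 11; (2|11)=-1, (3|11)=+1; (−1)^{1·2·5}·(-1)^2·(+1)^1 = +1.
v=5: a=5^12·(≡2), b=5^7·(≡4) mod 5; (2|5)=-1, (4|5)=+1; (−1)^{12·7·2}·(-1)^7·(+1)^12 = -1.
|Ram(9867, -95)| = 2, even; anisotropic at {5, 23}.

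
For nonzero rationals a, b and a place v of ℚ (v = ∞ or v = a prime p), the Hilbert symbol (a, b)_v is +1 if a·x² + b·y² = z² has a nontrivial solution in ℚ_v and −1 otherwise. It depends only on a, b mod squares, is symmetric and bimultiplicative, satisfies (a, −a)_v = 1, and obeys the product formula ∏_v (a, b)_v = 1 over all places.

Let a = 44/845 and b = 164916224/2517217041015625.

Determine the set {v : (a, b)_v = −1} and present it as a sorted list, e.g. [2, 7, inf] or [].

[2, 11]

(a, b) ≡ (55, 11) mod (ℚ^×)²; places V = {2, 5, 11, 13, 19, ∞}.
(a,b)_11: α=1, u≡9; β=5, v≡4 (mod 11); (9|11)=+1, (4|11)=+1; sign (−1)^1·+1^5·+1^1 = -1.
(a,b)_5: α=-1, u≡1; β=-12, v≡4 (mod 5); (1|5)=+1, (4|5)=+1; sign (−1)^0·+1^-12·+1^-1 = +1.
(a,b)_19: α=0, u≡7; β=-2, v≡4 (mod 19); (7|19)=+1, (4|19)=+1; sign (−1)^0·+1^-2·+1^0 = +1.
(a,b)_∞: sgn(55)=+, sgn(11)=+, so +1.
(a,b)_2: α=2, β=10; u≡7, v≡3 (mod 8); ε(u)ε(v)=1·1, αω(v)=2·1, βω(u)=10·0; sum ≡ 1  ⇒  -1.
(a,b)_13: α=-2, u≡1; β=-4, v≡7 (mod 13); (1|13)=+1, (7|13)=-1; sign (−1)^0·+1^-4·-1^-2 = +1.
|Ram(55, 11)| = 2, even; anisotropic at {2, 11}.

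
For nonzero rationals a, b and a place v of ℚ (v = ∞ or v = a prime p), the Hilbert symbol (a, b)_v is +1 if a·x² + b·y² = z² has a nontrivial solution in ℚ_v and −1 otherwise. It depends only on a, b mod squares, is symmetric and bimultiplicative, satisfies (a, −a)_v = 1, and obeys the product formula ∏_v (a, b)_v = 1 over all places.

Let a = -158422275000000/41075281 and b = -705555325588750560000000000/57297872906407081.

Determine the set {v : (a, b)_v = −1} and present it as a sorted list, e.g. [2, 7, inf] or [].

[7, inf]

Mod squares: a ≡ -11, b ≡ -1771. Check v ∈ {∞, 2, 3, 5, 7, 11, 13, 17, 23, 29}.
v=29: a=29^-2·(≡26), b=29^-2·(≡2) mod 29; (26|29)=-1, (2|29)=-1; (−1)^{-2·-2·14}·(-1)^-2·(-1)^-2 = +1.
v=11: a=11^3·(≡10), b=11^5·(≡9) mod 11; (10|11)=-1, (9|11)=+1; (−1)^{3·5·5}·(-1)^5·(+1)^3 = +1.
v=23: a=23^2·(≡18), b=23^3·(≡19) mod 23; (18|23)=+1, (19|23)=-1; (−1)^{2·3·11}·(+1)^3·(-1)^2 = +1.
v=7: a=7^0·(≡5), b=7^3·(≡6) mod 7; (5|7)=-1, (6|7)=-1; (−1)^{0·3·3}·(-1)^3·(-1)^0 = -1.
v=2: v_2(a)=6, v_2(b)=14; units ≡ 5, 5 (mod 8); ε·ε+αω+βω = 0·0+6·1+14·1 ≡ 0  ⇒  (a,b)_2 = +1.
v=5: a=5^8·(≡1), b=5^10·(≡1) mod 5; (1|5)=+1, (1|5)=+1; (−1)^{8·10·2}·(+1)^10·(+1)^8 = +1.
v=∞: -11 < 0 and -1771 < 0  ⇒  (a,b)_∞ = -1.
v=17: a=17^-2·(≡11), b=17^-4·(≡12) mod 17; (11|17)=-1, (12|17)=-1; (−1)^{-2·-4·8}·(-1)^-4·(-1)^-2 = +1.
v=13: a=13^-2·(≡2), b=13^-8·(≡9) mod 13; (2|13)=-1, (9|13)=+1; (−1)^{-2·-8·6}·(-1)^-8·(+1)^-2 = +1.
v=3: a=3^2·(≡1), b=3^8·(≡2) mod 3; (1|3)=+1, (2|3)=-1; (−1)^{2·8·1}·(+1)^8·(-1)^2 = +1.
|Ram(-11, -1771)| = 2, even; anisotropic at {7, ∞}.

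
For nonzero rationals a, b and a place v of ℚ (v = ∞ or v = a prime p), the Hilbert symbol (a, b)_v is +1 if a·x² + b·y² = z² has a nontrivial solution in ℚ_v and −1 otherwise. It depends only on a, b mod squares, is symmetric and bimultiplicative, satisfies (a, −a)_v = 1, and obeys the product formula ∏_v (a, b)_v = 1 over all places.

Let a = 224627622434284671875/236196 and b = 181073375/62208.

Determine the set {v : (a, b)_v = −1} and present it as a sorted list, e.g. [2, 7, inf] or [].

[3, 13, 31, 37]

(a, b) ≡ (6851, 443445) mod (ℚ^×)²; places V = {2, 3, 5, 7, 13, 17, 31, 37, 47, ∞}.
(a,b)_13: α=1, u≡11; β=0, v≡5 (mod 13); (11|13)=-1, (5|13)=-1; sign (−1)^0·-1^0·-1^1 = -1.
(a,b)_17: α=3, u≡7; β=1, v≡5 (mod 17); (7|17)=-1, (5|17)=-1; sign (−1)^0·-1^1·-1^3 = +1.
(a,b)_3: α=-10, u≡2; β=-5, v≡2 (mod 3); (2|3)=-1, (2|3)=-1; sign (−1)^0·-1^-5·-1^-10 = -1.
(a,b)_2: α=-2, β=-8; u≡3, v≡5 (mod 8); ε(u)ε(v)=1·0, αω(v)=-2·1, βω(u)=-8·1; sum ≡ 0  ⇒  +1.
(a,b)_31: α=1, u≡7; β=0, v≡22 (mod 31); (7|31)=+1, (22|31)=-1; sign (−1)^0·+1^0·-1^1 = -1.
(a,b)_∞: sgn(6851)=+, sgn(443445)=+, so +1.
(a,b)_5: α=6, u≡4; β=3, v≡4 (mod 5); (4|5)=+1, (4|5)=+1; sign (−1)^0·+1^3·+1^6 = +1.
(a,b)_47: α=2, u≡32; β=1, v≡10 (mod 47); (32|47)=+1, (10|47)=-1; sign (−1)^0·+1^1·-1^2 = +1.
(a,b)_37: α=2, u≡29; β=1, v≡3 (mod 37); (29|37)=-1, (3|37)=+1; sign (−1)^0·-1^1·+1^2 = -1.
(a,b)_7: α=4, u≡3; β=2, v≡2 (mod 7); (3|7)=-1, (2|7)=+1; sign (−1)^0·-1^2·+1^4 = +1.
(6851, 443445 / ℚ) ramifies at {3, 13, 31, 37}: a division algebra.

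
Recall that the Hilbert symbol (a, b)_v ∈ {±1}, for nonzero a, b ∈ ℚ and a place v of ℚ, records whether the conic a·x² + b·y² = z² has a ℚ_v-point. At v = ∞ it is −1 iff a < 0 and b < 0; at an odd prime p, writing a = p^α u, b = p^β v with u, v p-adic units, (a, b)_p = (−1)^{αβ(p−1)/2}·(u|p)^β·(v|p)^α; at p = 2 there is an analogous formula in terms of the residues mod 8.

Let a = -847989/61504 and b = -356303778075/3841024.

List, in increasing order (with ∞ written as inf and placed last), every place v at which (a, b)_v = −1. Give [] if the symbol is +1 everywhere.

[2, 7, 29, inf]

Mod squares: a ≡ -29, b ≡ -6293. Check v ∈ {∞, 2, 3, 5, 7, 11, 19, 29, 31}.
v=31: a=31^-2·(≡8), b=31^-1·(≡5) mod 31; (8|31)=+1, (5|31)=+1; (−1)^{-2·-1·15}·(+1)^-1·(+1)^-2 = +1.
v=11: a=11^0·(≡4), b=11^-2·(≡7) mod 11; (4|11)=+1, (7|11)=-1; (−1)^{0·-2·5}·(+1)^-2·(-1)^0 = +1.
v=29: a=29^1·(≡25), b=29^1·(≡18) mod 29; (25|29)=+1, (18|29)=-1; (−1)^{1·1·14}·(+1)^1·(-1)^1 = -1.
v=∞: -29 < 0 and -6293 < 0  ⇒  (a,b)_∞ = -1.
v=2: v_2(a)=-6, v_2(b)=-10; units ≡ 3, 3 (mod 8); ε·ε+αω+βω = 1·1+-6·1+-10·1 ≡ 1  ⇒  (a,b)_2 = -1.
v=19: a=19^2·(≡7), b=19^2·(≡2) mod 19; (7|19)=+1, (2|19)=-1; (−1)^{2·2·9}·(+1)^2·(-1)^2 = +1.
v=5: a=5^0·(≡4), b=5^2·(≡3) mod 5; (4|5)=+1, (3|5)=-1; (−1)^{0·2·2}·(+1)^2·(-1)^0 = +1.
v=7: a=7^0·(≡6), b=7^5·(≡4) mod 7; (6|7)=-1, (4|7)=+1; (−1)^{0·5·3}·(-1)^5·(+1)^0 = -1.
v=3: a=3^4·(≡1), b=3^4·(≡1) mod 3; (1|3)=+1, (1|3)=+1; (−1)^{4·4·1}·(+1)^4·(+1)^4 = +1.
|Ram(-29, -6293)| = 4, even; anisotropic at {2, 7, 29, ∞}.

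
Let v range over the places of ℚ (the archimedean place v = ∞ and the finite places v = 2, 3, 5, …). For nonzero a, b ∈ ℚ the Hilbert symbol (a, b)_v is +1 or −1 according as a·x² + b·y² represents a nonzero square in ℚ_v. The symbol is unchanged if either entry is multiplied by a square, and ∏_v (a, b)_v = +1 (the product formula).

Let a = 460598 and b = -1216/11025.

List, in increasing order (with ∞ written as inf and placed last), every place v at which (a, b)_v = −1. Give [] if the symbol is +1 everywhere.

(a, b) ≡ (460598, -19) mod (ℚ^×)²; places V = {2, 3, 5, 7, 17, 19, 23, 31, ∞}.
(a,b)_5: α=0, u≡3; β=-2, v≡4 (mod 5); (3|5)=-1, (4|5)=+1; sign (−1)^0·-1^-2·+1^0 = +1.
(a,b)_2: α=1, β=6; u≡3, v≡5 (mod 8); ε(u)ε(v)=1·0, αω(v)=1·1, βω(u)=6·1; sum ≡ 1  ⇒  -1.
(a,b)_31: α=1, u≡9; β=0, v≡26 (mod 31); (9|31)=+1, (26|31)=-1; sign (−1)^0·+1^0·-1^1 = -1.
(a,b)_3: α=0, u≡2; β=-2, v≡2 (mod 3); (2|3)=-1, (2|3)=-1; sign (−1)^0·-1^-2·-1^0 = +1.
(a,b)_17: α=1, u≡13; β=0, v≡16 (mod 17); (13|17)=+1, (16|17)=+1; sign (−1)^0·+1^0·+1^1 = +1.
(a,b)_19: α=1, u≡17; β=1, v≡10 (mod 19); (17|19)=+1, (10|19)=-1; sign (−1)^1·+1^1·-1^1 = +1.
(a,b)_∞: sgn(460598)=+, sgn(-19)=−, so +1.
(a,b)_23: α=1, u≡16; β=0, v≡9 (mod 23); (16|23)=+1, (9|23)=+1; sign (−1)^0·+1^0·+1^1 = +1.
(a,b)_7: α=0, u≡5; β=-2, v≡2 (mod 7); (5|7)=-1, (2|7)=+1; sign (−1)^0·-1^-2·+1^0 = +1.
Ram(460598, -19) = {2, 31}; no ℚ_2-point on the conic.

[2, 31]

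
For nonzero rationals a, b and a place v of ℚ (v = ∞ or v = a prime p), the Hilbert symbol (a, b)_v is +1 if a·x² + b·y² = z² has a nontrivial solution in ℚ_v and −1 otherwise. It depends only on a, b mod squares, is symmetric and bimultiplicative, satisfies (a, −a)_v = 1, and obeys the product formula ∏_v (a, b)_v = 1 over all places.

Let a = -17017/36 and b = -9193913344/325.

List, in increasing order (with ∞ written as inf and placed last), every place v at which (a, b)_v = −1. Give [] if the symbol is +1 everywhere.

Mod squares: a ≡ -17017, b ≡ -323323. Check v ∈ {∞, 2, 3, 5, 7, 11, 13, 17, 19}.
v=∞: -17017 < 0 and -323323 < 0  ⇒  (a,b)_∞ = -1.
v=17: a=17^1·(≡1), b=17^1·(≡9) mod 17; (1|17)=+1, (9|17)=+1; (−1)^{1·1·8}·(+1)^1·(+1)^1 = +1.
v=11: a=11^1·(≡5), b=11^1·(≡2) mod 11; (5|11)=+1, (2|11)=-1; (−1)^{1·1·5}·(+1)^1·(-1)^1 = +1.
v=13: a=13^1·(≡3), b=13^-1·(≡5) mod 13; (3|13)=+1, (5|13)=-1; (−1)^{1·-1·6}·(+1)^-1·(-1)^1 = -1.
v=2: v_2(a)=-2, v_2(b)=10; units ≡ 7, 5 (mod 8); ε·ε+αω+βω = 1·0+-2·1+10·0 ≡ 0  ⇒  (a,b)_2 = +1.
v=19: a=19^0·(≡6), b=19^3·(≡17) mod 19; (6|19)=+1, (17|19)=+1; (−1)^{0·3·9}·(+1)^3·(+1)^0 = +1.
v=7: a=7^1·(≡5), b=7^1·(≡1) mod 7; (5|7)=-1, (1|7)=+1; (−1)^{1·1·3}·(-1)^1·(+1)^1 = +1.
v=3: a=3^-2·(≡2), b=3^0·(≡2) mod 3; (2|3)=-1, (2|3)=-1; (−1)^{-2·0·1}·(-1)^0·(-1)^-2 = +1.
v=5: a=5^0·(≡3), b=5^-2·(≡2) mod 5; (3|5)=-1, (2|5)=-1; (−1)^{0·-2·2}·(-1)^-2·(-1)^0 = +1.
(-17017, -323323 / ℚ) ramifies at {13, ∞}: a division algebra.

[13, inf]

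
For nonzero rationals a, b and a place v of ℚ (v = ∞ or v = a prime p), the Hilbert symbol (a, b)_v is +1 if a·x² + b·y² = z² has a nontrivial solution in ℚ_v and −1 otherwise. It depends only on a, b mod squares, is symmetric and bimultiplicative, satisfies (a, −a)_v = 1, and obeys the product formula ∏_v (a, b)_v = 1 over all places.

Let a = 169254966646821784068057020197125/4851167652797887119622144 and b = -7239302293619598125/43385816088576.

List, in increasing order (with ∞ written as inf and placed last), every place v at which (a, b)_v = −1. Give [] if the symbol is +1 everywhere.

[2, 3, 5, 11]

(a, b) ≡ (165, -2002) mod (ℚ^×)²; places V = {2, 3, 5, 7, 11, 13, 17, 29, 31, 37, 53, ∞}.
(a,b)_3: α=1, u≡1; β=-2, v≡2 (mod 3); (1|3)=+1, (2|3)=-1; sign (−1)^0·+1^-2·-1^1 = -1.
(a,b)_17: α=6, u≡5; β=4, v≡1 (mod 17); (5|17)=-1, (1|17)=+1; sign (−1)^0·-1^4·+1^6 = +1.
(a,b)_5: α=3, u≡3; β=4, v≡3 (mod 5); (3|5)=-1, (3|5)=-1; sign (−1)^0·-1^4·-1^3 = -1.
(a,b)_11: α=5, u≡5; β=1, v≡1 (mod 11); (5|11)=+1, (1|11)=+1; sign (−1)^1·+1^1·+1^5 = -1.
(a,b)_13: α=-2, u≡1; β=-1, v≡7 (mod 13); (1|13)=+1, (7|13)=-1; sign (−1)^0·+1^-1·-1^-2 = +1.
(a,b)_∞: sgn(165)=+, sgn(-2002)=−, so +1.
(a,b)_7: α=2, u≡1; β=1, v≡4 (mod 7); (1|7)=+1, (4|7)=+1; sign (−1)^0·+1^1·+1^2 = +1.
(a,b)_37: α=6, u≡18; β=4, v≡9 (mod 37); (18|37)=-1, (9|37)=+1; sign (−1)^0·-1^4·+1^6 = +1.
(a,b)_29: α=-6, u≡4; β=-4, v≡5 (mod 29); (4|29)=+1, (5|29)=+1; sign (−1)^0·+1^-4·+1^-6 = +1.
(a,b)_31: α=4, u≡20; β=2, v≡29 (mod 31); (20|31)=+1, (29|31)=-1; sign (−1)^0·+1^2·-1^4 = +1.
(a,b)_2: α=-34, β=-19; u≡5, v≡7 (mod 8); ε(u)ε(v)=0·1, αω(v)=-34·0, βω(u)=-19·1; sum ≡ 1  ⇒  -1.
(a,b)_53: α=-2, u≡43; β=0, v≡50 (mod 53); (43|53)=+1, (50|53)=-1; sign (−1)^0·+1^0·-1^-2 = +1.
Ram(165, -2002) = {2, 3, 5, 11}; no ℚ_2-point on the conic.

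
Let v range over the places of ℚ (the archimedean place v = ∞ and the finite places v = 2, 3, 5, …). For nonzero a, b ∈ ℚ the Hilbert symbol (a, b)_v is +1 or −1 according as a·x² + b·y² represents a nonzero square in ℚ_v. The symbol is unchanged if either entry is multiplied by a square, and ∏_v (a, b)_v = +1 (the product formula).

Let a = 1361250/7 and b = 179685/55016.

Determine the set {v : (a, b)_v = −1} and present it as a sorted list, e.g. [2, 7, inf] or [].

[3, 7]

Mod squares: a ≡ 14, b ≡ 4290. Check v ∈ {∞, 2, 3, 5, 7, 11, 13, 23}.
v=5: a=5^4·(≡4), b=5^1·(≡2) mod 5; (4|5)=+1, (2|5)=-1; (−1)^{4·1·2}·(+1)^1·(-1)^4 = +1.
v=3: a=3^2·(≡2), b=3^3·(≡2) mod 3; (2|3)=-1, (2|3)=-1; (−1)^{2·3·1}·(-1)^3·(-1)^2 = -1.
v=23: a=23^0·(≡19), b=23^-2·(≡18) mod 23; (19|23)=-1, (18|23)=+1; (−1)^{0·-2·11}·(-1)^-2·(+1)^0 = +1.
v=∞: 14 > 0 and 4290 > 0  ⇒  (a,b)_∞ = +1.
v=2: v_2(a)=1, v_2(b)=-3; units ≡ 7, 1 (mod 8); ε·ε+αω+βω = 1·0+1·0+-3·0 ≡ 0  ⇒  (a,b)_2 = +1.
v=7: a=7^-1·(≡2), b=7^0·(≡3) mod 7; (2|7)=+1, (3|7)=-1; (−1)^{-1·0·3}·(+1)^0·(-1)^-1 = -1.
v=13: a=13^0·(≡1), b=13^-1·(≡11) mod 13; (1|13)=+1, (11|13)=-1; (−1)^{0·-1·6}·(+1)^-1·(-1)^0 = +1.
v=11: a=11^2·(≡9), b=11^3·(≡5) mod 11; (9|11)=+1, (5|11)=+1; (−1)^{2·3·5}·(+1)^3·(+1)^2 = +1.
|Ram(14, 4290)| = 2, even; anisotropic at {3, 7}.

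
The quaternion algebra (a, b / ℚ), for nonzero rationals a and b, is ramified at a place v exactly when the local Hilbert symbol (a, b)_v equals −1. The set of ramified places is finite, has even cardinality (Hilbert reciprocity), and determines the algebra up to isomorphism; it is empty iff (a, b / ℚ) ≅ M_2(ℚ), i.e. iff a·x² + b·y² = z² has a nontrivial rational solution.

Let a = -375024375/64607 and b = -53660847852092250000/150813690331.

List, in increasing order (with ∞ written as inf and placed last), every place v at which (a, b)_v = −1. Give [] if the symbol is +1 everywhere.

[29, inf]

Mod squares: a ≡ -12673, b ≡ -19. Check v ∈ {∞, 2, 3, 5, 7, 11, 19, 23, 29, 41, 53}.
v=29: a=29^1·(≡10), b=29^2·(≡15) mod 29; (10|29)=-1, (15|29)=-1; (−1)^{1·2·14}·(-1)^2·(-1)^1 = -1.
v=7: a=7^0·(≡4), b=7^2·(≡4) mod 7; (4|7)=+1, (4|7)=+1; (−1)^{0·2·3}·(+1)^2·(+1)^0 = +1.
v=23: a=23^-1·(≡3), b=23^0·(≡16) mod 23; (3|23)=+1, (16|23)=+1; (−1)^{-1·0·11}·(+1)^0·(+1)^-1 = +1.
v=19: a=19^1·(≡9), b=19^-1·(≡14) mod 19; (9|19)=+1, (14|19)=-1; (−1)^{1·-1·9}·(+1)^-1·(-1)^1 = +1.
v=11: a=11^2·(≡10), b=11^2·(≡4) mod 11; (10|11)=-1, (4|11)=+1; (−1)^{2·2·5}·(-1)^2·(+1)^2 = +1.
v=53: a=53^-2·(≡47), b=53^-2·(≡21) mod 53; (47|53)=+1, (21|53)=-1; (−1)^{-2·-2·26}·(+1)^-2·(-1)^-2 = +1.
v=2: v_2(a)=0, v_2(b)=4; units ≡ 7, 5 (mod 8); ε·ε+αω+βω = 1·0+0·1+4·0 ≡ 0  ⇒  (a,b)_2 = +1.
v=41: a=41^0·(≡9), b=41^-4·(≡28) mod 41; (9|41)=+1, (28|41)=-1; (−1)^{0·-4·20}·(+1)^-4·(-1)^0 = +1.
v=∞: -12673 < 0 and -19 < 0  ⇒  (a,b)_∞ = -1.
v=5: a=5^4·(≡3), b=5^6·(≡1) mod 5; (3|5)=-1, (1|5)=+1; (−1)^{4·6·2}·(-1)^6·(+1)^4 = +1.
v=3: a=3^2·(≡2), b=3^16·(≡2) mod 3; (2|3)=-1, (2|3)=-1; (−1)^{2·16·1}·(-1)^16·(-1)^2 = +1.
|Ram(-12673, -19)| = 2, even; anisotropic at {29, ∞}.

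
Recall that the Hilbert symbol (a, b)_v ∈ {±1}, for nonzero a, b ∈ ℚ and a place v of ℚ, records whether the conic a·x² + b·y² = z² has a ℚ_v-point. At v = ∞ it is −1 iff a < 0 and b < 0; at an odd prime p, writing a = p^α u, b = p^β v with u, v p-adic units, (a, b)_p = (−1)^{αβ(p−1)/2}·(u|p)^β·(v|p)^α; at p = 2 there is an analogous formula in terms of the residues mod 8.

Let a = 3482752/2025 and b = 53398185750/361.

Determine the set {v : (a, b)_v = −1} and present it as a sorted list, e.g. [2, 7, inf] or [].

[2, 5, 23, 29]

(a, b) ≡ (322, 448630) mod (ℚ^×)²; places V = {2, 3, 5, 7, 13, 17, 19, 23, 29, ∞}.
(a,b)_2: α=7, β=1; u≡1, v≡3 (mod 8); ε(u)ε(v)=0·1, αω(v)=7·1, βω(u)=1·0; sum ≡ 1  ⇒  -1.
(a,b)_23: α=1, u≡15; β=2, v≡14 (mod 23); (15|23)=-1, (14|23)=-1; sign (−1)^0·-1^2·-1^1 = -1.
(a,b)_3: α=-4, u≡1; β=2, v≡1 (mod 3); (1|3)=+1, (1|3)=+1; sign (−1)^0·+1^2·+1^-4 = +1.
(a,b)_5: α=-2, u≡2; β=3, v≡1 (mod 5); (2|5)=-1, (1|5)=+1; sign (−1)^0·-1^3·+1^-2 = -1.
(a,b)_∞: sgn(322)=+, sgn(448630)=+, so +1.
(a,b)_29: α=0, u≡18; β=1, v≡9 (mod 29); (18|29)=-1, (9|29)=+1; sign (−1)^0·-1^1·+1^0 = -1.
(a,b)_17: α=0, u≡15; β=1, v≡12 (mod 17); (15|17)=+1, (12|17)=-1; sign (−1)^0·+1^1·-1^0 = +1.
(a,b)_19: α=0, u≡3; β=-2, v≡18 (mod 19); (3|19)=-1, (18|19)=-1; sign (−1)^0·-1^-2·-1^0 = +1.
(a,b)_7: α=1, u≡2; β=1, v≡5 (mod 7); (2|7)=+1, (5|7)=-1; sign (−1)^1·+1^1·-1^1 = +1.
(a,b)_13: α=2, u≡12; β=1, v≡8 (mod 13); (12|13)=+1, (8|13)=-1; sign (−1)^0·+1^1·-1^2 = +1.
Ram(322, 448630) = {2, 5, 23, 29}; no ℚ_2-point on the conic.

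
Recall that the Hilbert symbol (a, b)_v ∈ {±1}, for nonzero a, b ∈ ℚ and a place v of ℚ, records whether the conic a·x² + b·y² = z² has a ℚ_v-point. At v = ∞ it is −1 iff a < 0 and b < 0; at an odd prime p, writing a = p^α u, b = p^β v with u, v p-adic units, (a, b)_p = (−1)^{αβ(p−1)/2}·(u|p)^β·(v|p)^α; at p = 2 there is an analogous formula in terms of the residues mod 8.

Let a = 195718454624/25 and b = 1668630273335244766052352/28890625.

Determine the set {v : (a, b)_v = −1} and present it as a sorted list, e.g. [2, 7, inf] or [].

[3, 7, 11, 19]

Mod squares: a ≡ 374, b ≡ 798. Check v ∈ {∞, 2, 3, 5, 7, 11, 17, 19, 43}.
v=19: a=19^2·(≡8), b=19^5·(≡4) mod 19; (8|19)=-1, (4|19)=+1; (−1)^{2·5·9}·(-1)^5·(+1)^2 = -1.
v=11: a=11^1·(≡9), b=11^2·(≡6) mod 11; (9|11)=+1, (6|11)=-1; (−1)^{1·2·5}·(+1)^2·(-1)^1 = -1.
v=3: a=3^0·(≡2), b=3^7·(≡2) mod 3; (2|3)=-1, (2|3)=-1; (−1)^{0·7·1}·(-1)^7·(-1)^0 = -1.
v=2: v_2(a)=5, v_2(b)=19; units ≡ 3, 7 (mod 8); ε·ε+αω+βω = 1·1+5·0+19·1 ≡ 0  ⇒  (a,b)_2 = +1.
v=7: a=7^2·(≡6), b=7^5·(≡2) mod 7; (6|7)=-1, (2|7)=+1; (−1)^{2·5·3}·(-1)^5·(+1)^2 = -1.
v=∞: 374 > 0 and 798 > 0  ⇒  (a,b)_∞ = +1.
v=43: a=43^2·(≡32), b=43^-2·(≡14) mod 43; (32|43)=-1, (14|43)=+1; (−1)^{2·-2·21}·(-1)^-2·(+1)^2 = +1.
v=5: a=5^-2·(≡4), b=5^-6·(≡3) mod 5; (4|5)=+1, (3|5)=-1; (−1)^{-2·-6·2}·(+1)^-6·(-1)^-2 = +1.
v=17: a=17^1·(≡14), b=17^2·(≡8) mod 17; (14|17)=-1, (8|17)=+1; (−1)^{1·2·8}·(-1)^2·(+1)^1 = +1.
(374, 798 / ℚ) ramifies at {3, 7, 11, 19}: a division algebra.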